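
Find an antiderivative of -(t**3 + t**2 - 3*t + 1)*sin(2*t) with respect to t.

Use integration by parts with u = t**3 + t**2 - 3*t + 1, dv = -sin(2*t) dt, so v = cos(2*t)/2.
Apply parts 3 times (tabular method): alternate signs, differentiate u down to 0, integrate dv up.

t**3*cos(2*t)/2 - 3*t**2*sin(2*t)/4 + t**2*cos(2*t)/2 - t*sin(2*t)/2 - 9*t*cos(2*t)/4 + 9*sin(2*t)/8 + cos(2*t)/4 + C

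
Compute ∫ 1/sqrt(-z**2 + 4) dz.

asin(z/2) + C

Substitute z = 2·sin(θ), so dz = 2·cos(θ) dθ and the radical becomes sqrt(-z**2 + 4) = 2·cos(θ) by the Pythagorean identity.
Integrate the resulting trig expression in θ, then back-substitute θ = asin(z/2), sin(θ) = z/2, cos(θ) = sqrt(-z**2 + 4)/2 (absorbing any constant into C).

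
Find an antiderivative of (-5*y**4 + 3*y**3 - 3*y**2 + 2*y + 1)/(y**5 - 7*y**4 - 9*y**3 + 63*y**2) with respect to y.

Factor the denominator: y**2*(y - 7)*(y - 3)*(y + 3).
Partial-fraction decomposition: -259/(270*(y + 3)) + 43/(27*(y - 3)) - 2777/(490*(y - 7)) + 5/(147*y) + 1/(63*y**2).
Integrate each term; A/(y−a) gives A·log|y−a|; A/(y−a)² gives −A/(y−a).

5*log(y)/147 - 2777*log(y - 7)/490 + 43*log(y - 3)/27 - 259*log(y + 3)/270 - 1/(63*y) + C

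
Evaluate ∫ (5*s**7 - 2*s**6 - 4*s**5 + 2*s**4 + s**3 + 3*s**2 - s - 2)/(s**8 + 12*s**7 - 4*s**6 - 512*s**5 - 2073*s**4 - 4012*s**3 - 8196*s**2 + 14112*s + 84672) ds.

Factor the denominator: (s - 7)*(s - 2)*(s + 4)**2*(s + 6)*(s + 7)*(s**2 + 9).
Partial-fraction decomposition: -(390721*s + 864291)/(4241250*(s**2 + 9)) + 26427/(406*(s + 7)) - 36485/(468*(s + 6)) + 15758497/(907500*(s + 4)) - 4751/(550*(s + 4)**2) - 1/(390*(s - 2)) + 955118/(1596595*(s - 7)).
Integrate each term; A/(s−a) gives A·log|s−a|; the (Bs+D)/(s²+p²) term gives a log and an atan.

955118*log(s - 7)/1596595 - log(s - 2)/390 + 15758497*log(s + 4)/907500 - 36485*log(s + 6)/468 + 26427*log(s + 7)/406 - 390721*log(s**2 + 9)/8482500 - 288097*atan(s/3)/4241250 + 4751/(550*s + 2200) + C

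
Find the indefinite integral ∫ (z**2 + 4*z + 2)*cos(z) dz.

Use integration by parts with u = z**2 + 4*z + 2, dv = cos(z) dz, so v = sin(z).
Apply parts 2 times (tabular method): alternate signs, differentiate u down to 0, integrate dv up.

z**2*sin(z) + 4*z*sin(z) + 2*z*cos(z) + 4*cos(z) + C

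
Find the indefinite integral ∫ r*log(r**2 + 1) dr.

Let u = r**2 + 1, so du = (2*r) dr.
The integral becomes (1/2)·∫ log(u) du; integrate by parts with u′=log(u), dv′=du.

r**2*log(r**2 + 1)/2 - r**2/2 + log(r**2 + 1)/2 + C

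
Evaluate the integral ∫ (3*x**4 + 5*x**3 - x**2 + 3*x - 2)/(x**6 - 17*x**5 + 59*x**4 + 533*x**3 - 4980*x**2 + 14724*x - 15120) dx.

-246829*log(x - 6)/3042 + 311*log(x - 5)/3 - 541*log(x - 4)/22 + 94*log(x - 3)/45 - 677*log(x + 7)/27885 - 2474/(39*x - 234) + C

Factor the denominator: (x - 6)**2*(x - 5)*(x - 4)*(x - 3)*(x + 7).
Partial-fraction decomposition: -677/(27885*(x + 7)) + 94/(45*(x - 3)) - 541/(22*(x - 4)) + 311/(3*(x - 5)) - 246829/(3042*(x - 6)) + 2474/(39*(x - 6)**2).
Integrate each term; A/(x−a) gives A·log|x−a|; A/(x−a)² gives −A/(x−a).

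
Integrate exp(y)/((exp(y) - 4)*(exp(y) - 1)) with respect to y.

log(exp(y) - 4)/3 - log(exp(y) - 1)/3 + C

Let u = e^y, du = e^y dy.
The integral becomes ∫ du/((u-4)(u-1)); decompose into partial fractions.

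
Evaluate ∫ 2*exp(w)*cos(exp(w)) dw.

Let u = exp(w), so du = (exp(w)) dw.
Rewriting, the integral becomes 2·∫ cos(u) du = 2·sin(u).
Substituting back, u = exp(w).

2*sin(exp(w)) + C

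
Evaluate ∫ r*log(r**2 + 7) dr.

r**2*log(r**2 + 7)/2 - r**2/2 + 7*log(r**2 + 7)/2 + C

Let u = r**2 + 7, so du = (2*r) dr.
The integral becomes (1/2)·∫ log(u) du; integrate by parts with u′=log(u), dv′=du.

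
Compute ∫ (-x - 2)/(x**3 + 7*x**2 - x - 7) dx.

Factor the denominator: (x - 1)*(x + 1)*(x + 7).
Partial-fraction decomposition: 5/(48*(x + 7)) + 1/(12*(x + 1)) - 3/(16*(x - 1)).
Integrate each term: A/(x−a) contributes A·log|x−a|.

-3*log(x - 1)/16 + log(x + 1)/12 + 5*log(x + 7)/48 + C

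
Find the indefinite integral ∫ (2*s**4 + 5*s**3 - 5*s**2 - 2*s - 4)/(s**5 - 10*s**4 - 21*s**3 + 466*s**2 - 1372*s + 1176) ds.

Factor the denominator: (s - 7)*(s - 6)*(s - 2)**2*(s + 7).
Partial-fraction decomposition: 1426/(7371*(s + 7)) + 5261/(8100*(s - 2)) + 11/(45*(s - 2)**2) - 869/(52*(s - 6)) + 3127/(175*(s - 7)).
Integrate each term; A/(s−a) gives A·log|s−a|; A/(s−a)² gives −A/(s−a).

3127*log(s - 7)/175 - 869*log(s - 6)/52 + 5261*log(s - 2)/8100 + 1426*log(s + 7)/7371 - 11/(45*s - 90) + C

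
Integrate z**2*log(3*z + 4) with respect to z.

Use integration by parts with u = log(3*z + 4), dv = z**2 dz.
Then du = 3/(3*z + 4) dz and v = z**3/3.

z**3*log(3*z + 4)/3 - z**3/9 + 2*z**2/9 - 16*z/27 + 64*log(3*z + 4)/81 + C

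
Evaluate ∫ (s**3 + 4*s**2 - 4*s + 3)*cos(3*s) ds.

s**3*sin(3*s)/3 + 4*s**2*sin(3*s)/3 + s**2*cos(3*s)/3 - 14*s*sin(3*s)/9 + 8*s*cos(3*s)/9 + 19*sin(3*s)/27 - 14*cos(3*s)/27 + C

Use integration by parts with u = s**3 + 4*s**2 - 4*s + 3, dv = cos(3*s) ds, so v = sin(3*s)/3.
Apply parts 3 times (tabular method): alternate signs, differentiate u down to 0, integrate dv up.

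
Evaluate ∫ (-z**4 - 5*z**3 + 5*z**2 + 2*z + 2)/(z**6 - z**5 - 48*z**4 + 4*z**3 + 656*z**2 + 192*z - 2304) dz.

Factor the denominator: (z - 6)*(z - 4)*(z - 2)*(z + 3)*(z + 4)**2.
Partial-fraction decomposition: 3401/(9600*(z + 4)) + 23/(80*(z + 4)**2) - 19/(63*(z + 3)) - 1/(48*(z - 2)) + 243/(896*(z - 4)) - 1091/(3600*(z - 6)).
Integrate each term; A/(z−a) gives A·log|z−a|; A/(z−a)² gives −A/(z−a).

-1091*log(z - 6)/3600 + 243*log(z - 4)/896 - log(z - 2)/48 - 19*log(z + 3)/63 + 3401*log(z + 4)/9600 - 23/(80*z + 320) + C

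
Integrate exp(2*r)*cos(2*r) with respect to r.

Let I denote the integral. Integrate by parts with u = cos(2*r), dv = exp(2*r) dr, so v = exp(2*r)/2: I = exp(2*r)*cos(2*r)/2 + ∫ exp(2*r)*sin(2*r) dr.
Apply parts again with u = sin(2*r), dv = exp(2*r) dr: ∫ exp(2*r)*sin(2*r) dr = exp(2*r)*sin(2*r)/2 − I. Substituting back brings back I: I = exp(2*r)*sin(2*r)/2 + exp(2*r)*cos(2*r)/2 − I.
Solving for I: (1 + 1)·I equals the remaining terms, so I = (1/2)·(exp(2*r)*sin(2*r)/2 + exp(2*r)*cos(2*r)/2).

exp(2*r)*sin(2*r)/4 + exp(2*r)*cos(2*r)/4 + C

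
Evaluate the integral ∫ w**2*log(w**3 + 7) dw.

Let u = w**3 + 7, so du = (3*w**2) dw.
The integral becomes (1/3)·∫ log(u) du; integrate by parts with u′=log(u), dv′=du.

w**3*log(w**3 + 7)/3 - w**3/3 + 7*log(w**3 + 7)/3 + C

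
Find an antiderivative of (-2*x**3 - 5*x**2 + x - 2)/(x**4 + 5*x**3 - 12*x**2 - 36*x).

Factor the denominator: x*(x - 3)*(x + 2)*(x + 6).
Partial-fraction decomposition: -61/(54*(x + 6)) - 1/(5*(x + 2)) - 98/(135*(x - 3)) + 1/(18*x).
Integrate each term: A/(x−a) contributes A·log|x−a|.

log(x)/18 - 98*log(x - 3)/135 - log(x + 2)/5 - 61*log(x + 6)/54 + C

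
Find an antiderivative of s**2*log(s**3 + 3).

s**3*log(s**3 + 3)/3 - s**3/3 + log(s**3 + 3) + C

Let u = s**3 + 3, so du = (3*s**2) ds.
The integral becomes (1/3)·∫ log(u) du; integrate by parts with u′=log(u), dv′=du.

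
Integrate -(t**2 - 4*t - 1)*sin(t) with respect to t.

t**2*cos(t) - 2*t*sin(t) - 4*t*cos(t) + 4*sin(t) - 3*cos(t) + C

Use integration by parts with u = t**2 - 4*t - 1, dv = -sin(t) dt, so v = cos(t).
Apply parts 2 times (tabular method): alternate signs, differentiate u down to 0, integrate dv up.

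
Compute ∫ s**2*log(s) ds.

s**3*log(s)/3 - s**3/9 + C

Use integration by parts with u = log(s), dv = s**2 ds.
Then du = 1/s ds and v = s**3/3.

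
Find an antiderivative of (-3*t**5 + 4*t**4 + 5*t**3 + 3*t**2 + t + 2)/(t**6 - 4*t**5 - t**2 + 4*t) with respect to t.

log(t)/2 - 279*log(t - 4)/170 - log(t - 1) - 3*log(t + 1)/10 - 19*log(t**2 + 1)/68 - 25*atan(t)/34 + C

Factor the denominator: t*(t - 4)*(t - 1)*(t + 1)*(t**2 + 1).
Partial-fraction decomposition: -(19*t + 25)/(34*(t**2 + 1)) - 3/(10*(t + 1)) - 1/(t - 1) - 279/(170*(t - 4)) + 1/(2*t).
Integrate each term; A/(t−a) gives A·log|t−a|; the (Bt+D)/(t²+p²) term gives a log and an atan.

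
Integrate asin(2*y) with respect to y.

y*asin(2*y) + sqrt(-4*y**2 + 1)/2 + C

Use integration by parts with u = arcsin(2*y), dv = dy.
Then du = 2/sqrt(-4*y**2 + 1) dy.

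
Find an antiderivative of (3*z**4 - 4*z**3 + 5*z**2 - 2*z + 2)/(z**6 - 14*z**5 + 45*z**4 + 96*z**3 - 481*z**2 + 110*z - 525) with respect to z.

379*log(z - 7)/125 - 32075*log(z - 5)/10816 - 101*log(z + 3)/1600 - 71*log(z**2 + 1)/42250 + 31*atan(z)/42250 + 373/(104*z - 520) + C

Factor the denominator: (z - 7)*(z - 5)**2*(z + 3)*(z**2 + 1).
Partial-fraction decomposition: -(142*z - 31)/(42250*(z**2 + 1)) - 101/(1600*(z + 3)) - 32075/(10816*(z - 5)) - 373/(104*(z - 5)**2) + 379/(125*(z - 7)).
Integrate each term; A/(z−a) gives A·log|z−a|; the (Bz+D)/(z²+p²) term gives a log and an atan.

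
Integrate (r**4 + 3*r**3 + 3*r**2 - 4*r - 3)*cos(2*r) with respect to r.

Use integration by parts with u = r**4 + 3*r**3 + 3*r**2 - 4*r - 3, dv = cos(2*r) dr, so v = sin(2*r)/2.
Apply parts 4 times (tabular method): alternate signs, differentiate u down to 0, integrate dv up.

r**4*sin(2*r)/2 + 3*r**3*sin(2*r)/2 + r**3*cos(2*r) + 9*r**2*cos(2*r)/4 - 17*r*sin(2*r)/4 - 3*sin(2*r)/2 - 17*cos(2*r)/8 + C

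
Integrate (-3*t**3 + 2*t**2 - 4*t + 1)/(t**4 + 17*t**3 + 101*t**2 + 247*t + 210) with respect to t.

Factor the denominator: (t + 2)*(t + 3)*(t + 5)*(t + 7).
Partial-fraction decomposition: -289/(10*(t + 7)) + 223/(6*(t + 5)) - 14/(t + 3) + 41/(15*(t + 2)).
Integrate each term: A/(t−a) contributes A·log|t−a|.

41*log(t + 2)/15 - 14*log(t + 3) + 223*log(t + 5)/6 - 289*log(t + 7)/10 + C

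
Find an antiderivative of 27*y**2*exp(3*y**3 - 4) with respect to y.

Let u = 3*y**3 - 4, so du = (9*y**2) dy.
Rewriting, the integral becomes 3·∫ e^u du = 3·e^u.
Substituting back, u = 3*y**3 - 4.

3*exp(3*y**3 - 4) + C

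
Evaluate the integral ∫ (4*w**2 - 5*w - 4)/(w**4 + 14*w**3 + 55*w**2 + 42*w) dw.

-2*log(w)/21 - log(w + 1)/6 + 17*log(w + 6)/3 - 227*log(w + 7)/42 + C

Factor the denominator: w*(w + 1)*(w + 6)*(w + 7).
Partial-fraction decomposition: -227/(42*(w + 7)) + 17/(3*(w + 6)) - 1/(6*(w + 1)) - 2/(21*w).
Integrate each term: A/(w−a) contributes A·log|w−a|.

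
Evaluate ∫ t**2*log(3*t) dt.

Use integration by parts with u = log(3*t), dv = t**2 dt.
Then du = 1/t dt and v = t**3/3.

t**3*(log(t) + log(3))/3 - t**3/9 + C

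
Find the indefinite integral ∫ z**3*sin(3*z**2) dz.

Let u = z², du = 2z dz; rewrite as (1/2)∫ u^1·sin(3u) du.
Now integrate by parts 1 time.

-z**2*cos(3*z**2)/6 + sin(3*z**2)/18 + C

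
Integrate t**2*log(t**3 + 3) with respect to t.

t**3*log(t**3 + 3)/3 - t**3/3 + log(t**3 + 3) + C

Let u = t**3 + 3, so du = (3*t**2) dt.
The integral becomes (1/3)·∫ log(u) du; integrate by parts with u′=log(u), dv′=du.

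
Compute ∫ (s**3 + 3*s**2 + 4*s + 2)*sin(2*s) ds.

Use integration by parts with u = s**3 + 3*s**2 + 4*s + 2, dv = sin(2*s) ds, so v = -cos(2*s)/2.
Apply parts 3 times (tabular method): alternate signs, differentiate u down to 0, integrate dv up.

-s**3*cos(2*s)/2 + 3*s**2*sin(2*s)/4 - 3*s**2*cos(2*s)/2 + 3*s*sin(2*s)/2 - 5*s*cos(2*s)/4 + 5*sin(2*s)/8 - cos(2*s)/4 + C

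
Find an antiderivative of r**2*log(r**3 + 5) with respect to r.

r**3*log(r**3 + 5)/3 - r**3/3 + 5*log(r**3 + 5)/3 + C

Let u = r**3 + 5, so du = (3*r**2) dr.
The integral becomes (1/3)·∫ log(u) du; integrate by parts with u′=log(u), dv′=du.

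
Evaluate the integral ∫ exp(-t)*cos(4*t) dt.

Let I denote the integral. Integrate by parts with u = cos(4*t), dv = exp(-t) dt, so v = -exp(-t): I = -exp(-t)*cos(4*t) − 4·∫ exp(-t)*sin(4*t) dt.
Apply parts again with u = sin(4*t), dv = exp(-t) dt: ∫ exp(-t)*sin(4*t) dt = -exp(-t)*sin(4*t) + 4·I. Substituting back brings back I: I = 4*exp(-t)*sin(4*t) - exp(-t)*cos(4*t) − 16·I.
Solving for I: (1 + 16)·I equals the remaining terms, so I = (1/17)·(4*exp(-t)*sin(4*t) - exp(-t)*cos(4*t)).

4*exp(-t)*sin(4*t)/17 - exp(-t)*cos(4*t)/17 + C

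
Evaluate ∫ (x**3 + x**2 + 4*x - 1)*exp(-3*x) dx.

(-9*x**3 - 18*x**2 - 48*x - 7)*exp(-3*x)/27 + C

Use integration by parts with u = x**3 + x**2 + 4*x - 1, dv = exp(-3*x) dx, so v = -exp(-3*x)/3.
Apply parts 3 times (tabular method): alternate signs, differentiate u down to 0, integrate dv up.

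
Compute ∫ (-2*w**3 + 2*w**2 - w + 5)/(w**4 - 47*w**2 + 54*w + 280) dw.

Factor the denominator: (w - 5)*(w - 4)*(w + 2)*(w + 7).
Partial-fraction decomposition: -199/(165*(w + 7)) + 31/(210*(w + 2)) + 95/(66*(w - 4)) - 50/(21*(w - 5)).
Integrate each term: A/(w−a) contributes A·log|w−a|.

-50*log(w - 5)/21 + 95*log(w - 4)/66 + 31*log(w + 2)/210 - 199*log(w + 7)/165 + C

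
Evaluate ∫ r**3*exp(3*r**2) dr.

(3*r**2 - 1)*exp(3*r**2)/18 + C

Let u = r², du = 2r dr; rewrite as (1/2)∫ u^1·exp(3u) du.
Now integrate by parts 1 time.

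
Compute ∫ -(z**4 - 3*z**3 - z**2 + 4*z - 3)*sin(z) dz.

z**4*cos(z) - 4*z**3*sin(z) - 3*z**3*cos(z) + 9*z**2*sin(z) - 13*z**2*cos(z) + 26*z*sin(z) + 22*z*cos(z) - 22*sin(z) + 23*cos(z) + C

Use integration by parts with u = z**4 - 3*z**3 - z**2 + 4*z - 3, dv = -sin(z) dz, so v = cos(z).
Apply parts 4 times (tabular method): alternate signs, differentiate u down to 0, integrate dv up.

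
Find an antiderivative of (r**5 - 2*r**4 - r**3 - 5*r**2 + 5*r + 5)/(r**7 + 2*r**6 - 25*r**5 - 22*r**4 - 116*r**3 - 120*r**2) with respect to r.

Factor the denominator: r**2*(r - 5)*(r + 1)*(r + 6)*(r**2 + 4).
Partial-fraction decomposition: (1181*r + 3034)/(23200*(r**2 + 4)) - 10357/(79200*(r + 6)) + 7/(150*(r + 1)) + 331/(9570*(r - 5)) - 1/(720*r) - 1/(24*r**2).
Integrate each term; A/(r−a) gives A·log|r−a|; the (Br+D)/(r²+p²) term gives a log and an atan.

-log(r)/720 + 331*log(r - 5)/9570 + 7*log(r + 1)/150 - 10357*log(r + 6)/79200 + 1181*log(r**2 + 4)/46400 + 1517*atan(r/2)/23200 + 1/(24*r) + C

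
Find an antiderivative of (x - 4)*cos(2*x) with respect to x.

Use integration by parts with u = x - 4, dv = cos(2*x) dx, so v = sin(2*x)/2.
Apply parts 1 times (tabular method): alternate signs, differentiate u down to 0, integrate dv up.

x*sin(2*x)/2 - 2*sin(2*x) + cos(2*x)/4 + C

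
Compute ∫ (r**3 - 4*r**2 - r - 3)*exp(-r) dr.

(-r**3 + r**2 + 3*r + 6)*exp(-r) + C

Use integration by parts with u = r**3 - 4*r**2 - r - 3, dv = exp(-r) dr, so v = -exp(-r).
Apply parts 3 times (tabular method): alternate signs, differentiate u down to 0, integrate dv up.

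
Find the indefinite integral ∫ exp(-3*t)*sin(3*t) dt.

-exp(-3*t)*sin(3*t)/6 - exp(-3*t)*cos(3*t)/6 + C

Let I denote the integral. Integrate by parts with u = sin(3*t), dv = exp(-3*t) dt, so v = -exp(-3*t)/3: I = -exp(-3*t)*sin(3*t)/3 + ∫ exp(-3*t)*cos(3*t) dt.
Apply parts again with u = cos(3*t), dv = exp(-3*t) dt: ∫ exp(-3*t)*cos(3*t) dt = -exp(-3*t)*cos(3*t)/3 − I. Substituting back brings back I: I = -exp(-3*t)*sin(3*t)/3 - exp(-3*t)*cos(3*t)/3 − I.
Solving for I: (1 + 1)·I equals the remaining terms, so I = (1/2)·(-exp(-3*t)*sin(3*t)/3 - exp(-3*t)*cos(3*t)/3).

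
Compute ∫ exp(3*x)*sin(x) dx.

3*exp(3*x)*sin(x)/10 - exp(3*x)*cos(x)/10 + C

Let I denote the integral. Integrate by parts with u = sin(x), dv = exp(3*x) dx, so v = exp(3*x)/3: I = exp(3*x)*sin(x)/3 − (1/3)·∫ exp(3*x)*cos(x) dx.
Apply parts again with u = cos(x), dv = exp(3*x) dx: ∫ exp(3*x)*cos(x) dx = exp(3*x)*cos(x)/3 + (1/3)·I. Substituting back brings back I: I = exp(3*x)*sin(x)/3 - exp(3*x)*cos(x)/9 − (1/9)·I.
Solving for I: (1 + 1/9)·I equals the remaining terms, so I = (9/10)·(exp(3*x)*sin(x)/3 - exp(3*x)*cos(x)/9).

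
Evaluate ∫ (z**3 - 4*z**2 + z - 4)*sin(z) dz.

Use integration by parts with u = z**3 - 4*z**2 + z - 4, dv = sin(z) dz, so v = -cos(z).
Apply parts 3 times (tabular method): alternate signs, differentiate u down to 0, integrate dv up.

-z**3*cos(z) + 3*z**2*sin(z) + 4*z**2*cos(z) - 8*z*sin(z) + 5*z*cos(z) - 5*sin(z) - 4*cos(z) + C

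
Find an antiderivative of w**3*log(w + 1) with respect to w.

Use integration by parts with u = log(w + 1), dv = w**3 dw.
Then du = 1/(w + 1) dw and v = w**4/4.

w**4*log(w + 1)/4 - w**4/16 + w**3/12 - w**2/8 + w/4 - log(w + 1)/4 + C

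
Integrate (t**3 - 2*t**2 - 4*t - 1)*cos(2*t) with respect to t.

t**3*sin(2*t)/2 - t**2*sin(2*t) + 3*t**2*cos(2*t)/4 - 11*t*sin(2*t)/4 - t*cos(2*t) - 11*cos(2*t)/8 + C

Use integration by parts with u = t**3 - 2*t**2 - 4*t - 1, dv = cos(2*t) dt, so v = sin(2*t)/2.
Apply parts 3 times (tabular method): alternate signs, differentiate u down to 0, integrate dv up.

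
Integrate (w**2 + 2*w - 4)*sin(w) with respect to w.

Use integration by parts with u = w**2 + 2*w - 4, dv = sin(w) dw, so v = -cos(w).
Apply parts 2 times (tabular method): alternate signs, differentiate u down to 0, integrate dv up.

-w**2*cos(w) + 2*w*sin(w) - 2*w*cos(w) + 2*sin(w) + 6*cos(w) + C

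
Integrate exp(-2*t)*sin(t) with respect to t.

-2*exp(-2*t)*sin(t)/5 - exp(-2*t)*cos(t)/5 + C

Let I denote the integral. Integrate by parts with u = sin(t), dv = exp(-2*t) dt, so v = -exp(-2*t)/2: I = -exp(-2*t)*sin(t)/2 + (1/2)·∫ exp(-2*t)*cos(t) dt.
Apply parts again with u = cos(t), dv = exp(-2*t) dt: ∫ exp(-2*t)*cos(t) dt = -exp(-2*t)*cos(t)/2 − (1/2)·I. Substituting back brings back I: I = -exp(-2*t)*sin(t)/2 - exp(-2*t)*cos(t)/4 − (1/4)·I.
Solving for I: (1 + 1/4)·I equals the remaining terms, so I = (4/5)·(-exp(-2*t)*sin(t)/2 - exp(-2*t)*cos(t)/4).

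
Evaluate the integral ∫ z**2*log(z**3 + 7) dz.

z**3*log(z**3 + 7)/3 - z**3/3 + 7*log(z**3 + 7)/3 + C

Let u = z**3 + 7, so du = (3*z**2) dz.
The integral becomes (1/3)·∫ log(u) du; integrate by parts with u′=log(u), dv′=du.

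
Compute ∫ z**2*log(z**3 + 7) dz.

z**3*log(z**3 + 7)/3 - z**3/3 + 7*log(z**3 + 7)/3 + C

Let u = z**3 + 7, so du = (3*z**2) dz.
The integral becomes (1/3)·∫ log(u) du; integrate by parts with u′=log(u), dv′=du.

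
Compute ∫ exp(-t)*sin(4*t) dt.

Let I denote the integral. Integrate by parts with u = sin(4*t), dv = exp(-t) dt, so v = -exp(-t): I = -exp(-t)*sin(4*t) + 4·∫ exp(-t)*cos(4*t) dt.
Apply parts again with u = cos(4*t), dv = exp(-t) dt: ∫ exp(-t)*cos(4*t) dt = -exp(-t)*cos(4*t) − 4·I. Substituting back brings back I: I = -exp(-t)*sin(4*t) - 4*exp(-t)*cos(4*t) − 16·I.
Solving for I: (1 + 16)·I equals the remaining terms, so I = (1/17)·(-exp(-t)*sin(4*t) - 4*exp(-t)*cos(4*t)).

-exp(-t)*sin(4*t)/17 - 4*exp(-t)*cos(4*t)/17 + C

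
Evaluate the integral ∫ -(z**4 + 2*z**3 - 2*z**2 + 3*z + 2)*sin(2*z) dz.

Use integration by parts with u = z**4 + 2*z**3 - 2*z**2 + 3*z + 2, dv = -sin(2*z) dz, so v = cos(2*z)/2.
Apply parts 4 times (tabular method): alternate signs, differentiate u down to 0, integrate dv up.

z**4*cos(2*z)/2 - z**3*sin(2*z) + z**3*cos(2*z) - 3*z**2*sin(2*z)/2 - 5*z**2*cos(2*z)/2 + 5*z*sin(2*z)/2 + 9*cos(2*z)/4 + C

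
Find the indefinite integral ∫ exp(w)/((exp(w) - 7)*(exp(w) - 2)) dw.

Let u = e^w, du = e^w dw.
The integral becomes ∫ du/((u-2)(u-7)); decompose into partial fractions.

log(exp(w) - 7)/5 - log(exp(w) - 2)/5 + C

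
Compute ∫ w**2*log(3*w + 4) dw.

Use integration by parts with u = log(3*w + 4), dv = w**2 dw.
Then du = 3/(3*w + 4) dw and v = w**3/3.

w**3*log(3*w + 4)/3 - w**3/9 + 2*w**2/9 - 16*w/27 + 64*log(3*w + 4)/81 + C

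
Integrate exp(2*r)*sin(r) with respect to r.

2*exp(2*r)*sin(r)/5 - exp(2*r)*cos(r)/5 + C

Let I denote the integral. Integrate by parts with u = sin(r), dv = exp(2*r) dr, so v = exp(2*r)/2: I = exp(2*r)*sin(r)/2 − (1/2)·∫ exp(2*r)*cos(r) dr.
Apply parts again with u = cos(r), dv = exp(2*r) dr: ∫ exp(2*r)*cos(r) dr = exp(2*r)*cos(r)/2 + (1/2)·I. Substituting back brings back I: I = exp(2*r)*sin(r)/2 - exp(2*r)*cos(r)/4 − (1/4)·I.
Solving for I: (1 + 1/4)·I equals the remaining terms, so I = (4/5)·(exp(2*r)*sin(r)/2 - exp(2*r)*cos(r)/4).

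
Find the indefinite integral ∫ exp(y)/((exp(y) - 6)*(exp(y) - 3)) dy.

Let u = e^y, du = e^y dy.
The integral becomes ∫ du/((u-6)(u-3)); decompose into partial fractions.

log(exp(y) - 6)/3 - log(exp(y) - 3)/3 + C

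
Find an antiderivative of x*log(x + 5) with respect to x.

Use integration by parts with u = log(x + 5), dv = x dx.
Then du = 1/(x + 5) dx and v = x**2/2.

x**2*log(x + 5)/2 - x**2/4 + 5*x/2 - 25*log(x + 5)/2 + C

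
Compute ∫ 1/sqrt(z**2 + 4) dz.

Substitute z = 2·tan(θ), so dz = 2·sec(θ)^2 dθ and the radical becomes sqrt(z**2 + 4) = 2·sec(θ) by the Pythagorean identity.
Integrate the resulting trig expression in θ, then back-substitute tan(θ) = z/2, sec(θ) = sqrt(z**2 + 4)/2 (absorbing any constant into C).

log(z + sqrt(z**2 + 4)) + C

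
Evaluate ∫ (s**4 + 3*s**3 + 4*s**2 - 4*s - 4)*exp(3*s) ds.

(27*s**4 + 45*s**3 + 63*s**2 - 150*s - 58)*exp(3*s)/81 + C

Use integration by parts with u = s**4 + 3*s**3 + 4*s**2 - 4*s - 4, dv = exp(3*s) ds, so v = exp(3*s)/3.
Apply parts 4 times (tabular method): alternate signs, differentiate u down to 0, integrate dv up.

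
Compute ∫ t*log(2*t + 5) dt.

Use integration by parts with u = log(2*t + 5), dv = t dt.
Then du = 2/(2*t + 5) dt and v = t**2/2.

t**2*log(2*t + 5)/2 - t**2/4 + 5*t/4 - 25*log(2*t + 5)/8 + C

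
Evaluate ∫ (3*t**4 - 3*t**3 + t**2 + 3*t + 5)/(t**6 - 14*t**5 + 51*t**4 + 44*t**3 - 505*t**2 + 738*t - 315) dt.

2083*log(t - 7)/960 - 1545*log(t - 5)/512 + 185*log(t - 3)/192 - 7*log(t - 1)/96 - 329*log(t + 3)/7680 + 3/(64*t - 64) + C

Factor the denominator: (t - 7)*(t - 5)*(t - 3)*(t - 1)**2*(t + 3).
Partial-fraction decomposition: -329/(7680*(t + 3)) - 7/(96*(t - 1)) - 3/(64*(t - 1)**2) + 185/(192*(t - 3)) - 1545/(512*(t - 5)) + 2083/(960*(t - 7)).
Integrate each term; A/(t−a) gives A·log|t−a|; A/(t−a)² gives −A/(t−a).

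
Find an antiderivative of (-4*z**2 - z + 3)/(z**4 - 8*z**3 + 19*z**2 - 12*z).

Factor the denominator: z*(z - 4)*(z - 3)*(z - 1).
Partial-fraction decomposition: -1/(3*(z - 1)) + 6/(z - 3) - 65/(12*(z - 4)) - 1/(4*z).
Integrate each term: A/(z−a) contributes A·log|z−a|.

-log(z)/4 - 65*log(z - 4)/12 + 6*log(z - 3) - log(z - 1)/3 + C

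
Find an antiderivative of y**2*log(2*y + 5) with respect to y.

Use integration by parts with u = log(2*y + 5), dv = y**2 dy.
Then du = 2/(2*y + 5) dy and v = y**3/3.

y**3*log(2*y + 5)/3 - y**3/9 + 5*y**2/12 - 25*y/12 + 125*log(2*y + 5)/24 + C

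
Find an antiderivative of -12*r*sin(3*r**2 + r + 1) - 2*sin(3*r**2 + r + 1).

2*cos(3*r**2 + r + 1) + C

Let u = 3*r**2 + r + 1, so du = (6*r + 1) dr.
Rewriting, the integral becomes -2·∫ sin(u) du = -2·-cos(u).
Substituting back, u = 3*r**2 + r + 1.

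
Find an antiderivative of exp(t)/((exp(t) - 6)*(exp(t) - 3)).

log(exp(t) - 6)/3 - log(exp(t) - 3)/3 + C

Let u = e^t, du = e^t dt.
The integral becomes ∫ du/((u-6)(u-3)); decompose into partial fractions.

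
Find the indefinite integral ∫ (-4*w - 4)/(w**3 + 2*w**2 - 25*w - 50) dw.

Factor the denominator: (w - 5)*(w + 2)*(w + 5).
Partial-fraction decomposition: 8/(15*(w + 5)) - 4/(21*(w + 2)) - 12/(35*(w - 5)).
Integrate each term: A/(w−a) contributes A·log|w−a|.

-12*log(w - 5)/35 - 4*log(w + 2)/21 + 8*log(w + 5)/15 + C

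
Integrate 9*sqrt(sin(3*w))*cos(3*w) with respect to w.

Let u = sin(3*w), so du = (3*cos(3*w)) dw.
Rewriting, the integral becomes 3·∫ √u du = 3·(2/3)u^(3/2).
Substituting back, u = sin(3*w).

2*sin(3*w)**(3/2) + C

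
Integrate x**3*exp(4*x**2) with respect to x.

Let u = x², du = 2x dx; rewrite as (1/2)∫ u^1·exp(4u) du.
Now integrate by parts 1 time.

(4*x**2 - 1)*exp(4*x**2)/32 + C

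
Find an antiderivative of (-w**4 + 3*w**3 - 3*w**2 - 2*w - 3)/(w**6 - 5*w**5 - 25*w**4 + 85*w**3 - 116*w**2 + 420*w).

Factor the denominator: w*(w - 7)*(w - 3)*(w + 5)*(w**2 + 4).
Partial-fraction decomposition: -7*(139*w + 1132)/(79924*(w**2 + 4)) + 89/(1160*(w + 5)) + 3/(104*(w - 3)) - 32/(371*(w - 7)) - 1/(140*w).
Integrate each term; A/(w−a) gives A·log|w−a|; the (Bw+D)/(w²+p²) term gives a log and an atan.

-log(w)/140 - 32*log(w - 7)/371 + 3*log(w - 3)/104 + 89*log(w + 5)/1160 - 973*log(w**2 + 4)/159848 - 1981*atan(w/2)/39962 + C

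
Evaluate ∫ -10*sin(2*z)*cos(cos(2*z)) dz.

5*sin(cos(2*z)) + C

Let u = cos(2*z), so du = (-2*sin(2*z)) dz.
Rewriting, the integral becomes 5·∫ cos(u) du = 5·sin(u).
Substituting back, u = cos(2*z).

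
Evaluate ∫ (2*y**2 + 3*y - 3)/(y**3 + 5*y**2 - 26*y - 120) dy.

62*log(y - 5)/99 - 17*log(y + 4)/18 + 51*log(y + 6)/22 + C

Factor the denominator: (y - 5)*(y + 4)*(y + 6).
Partial-fraction decomposition: 51/(22*(y + 6)) - 17/(18*(y + 4)) + 62/(99*(y - 5)).
Integrate each term: A/(y−a) contributes A·log|y−a|.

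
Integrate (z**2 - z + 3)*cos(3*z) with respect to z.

Use integration by parts with u = z**2 - z + 3, dv = cos(3*z) dz, so v = sin(3*z)/3.
Apply parts 2 times (tabular method): alternate signs, differentiate u down to 0, integrate dv up.

z**2*sin(3*z)/3 - z*sin(3*z)/3 + 2*z*cos(3*z)/9 + 25*sin(3*z)/27 - cos(3*z)/9 + C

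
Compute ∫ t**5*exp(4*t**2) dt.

Let u = t², du = 2t dt; rewrite as (1/2)∫ u^2·exp(4u) du.
Now integrate by parts 2 times.

(8*t**4 - 4*t**2 + 1)*exp(4*t**2)/64 + C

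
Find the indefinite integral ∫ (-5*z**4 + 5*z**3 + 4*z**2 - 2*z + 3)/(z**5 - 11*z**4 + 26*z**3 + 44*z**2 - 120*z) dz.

Factor the denominator: z*(z - 6)*(z - 5)*(z - 2)*(z + 2).
Partial-fraction decomposition: -97/(448*(z + 2)) - 25/(96*(z - 2)) + 2407/(105*(z - 5)) - 1755/(64*(z - 6)) - 1/(40*z).
Integrate each term: A/(z−a) contributes A·log|z−a|.

-log(z)/40 - 1755*log(z - 6)/64 + 2407*log(z - 5)/105 - 25*log(z - 2)/96 - 97*log(z + 2)/448 + C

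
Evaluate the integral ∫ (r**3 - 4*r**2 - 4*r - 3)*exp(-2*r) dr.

Use integration by parts with u = r**3 - 4*r**2 - 4*r - 3, dv = exp(-2*r) dr, so v = -exp(-2*r)/2.
Apply parts 3 times (tabular method): alternate signs, differentiate u down to 0, integrate dv up.

(-4*r**3 + 10*r**2 + 26*r + 25)*exp(-2*r)/8 + C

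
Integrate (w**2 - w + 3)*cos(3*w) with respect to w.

w**2*sin(3*w)/3 - w*sin(3*w)/3 + 2*w*cos(3*w)/9 + 25*sin(3*w)/27 - cos(3*w)/9 + C

Use integration by parts with u = w**2 - w + 3, dv = cos(3*w) dw, so v = sin(3*w)/3.
Apply parts 2 times (tabular method): alternate signs, differentiate u down to 0, integrate dv up.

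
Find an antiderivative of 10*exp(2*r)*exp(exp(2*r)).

5*exp(exp(2*r)) + C

Let u = exp(2*r), so du = (2*exp(2*r)) dr.
Rewriting, the integral becomes 5·∫ e^u du = 5·e^u.
Substituting back, u = exp(2*r).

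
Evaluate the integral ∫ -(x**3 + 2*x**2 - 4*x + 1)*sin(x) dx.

Use integration by parts with u = x**3 + 2*x**2 - 4*x + 1, dv = -sin(x) dx, so v = cos(x).
Apply parts 3 times (tabular method): alternate signs, differentiate u down to 0, integrate dv up.

x**3*cos(x) - 3*x**2*sin(x) + 2*x**2*cos(x) - 4*x*sin(x) - 10*x*cos(x) + 10*sin(x) - 3*cos(x) + C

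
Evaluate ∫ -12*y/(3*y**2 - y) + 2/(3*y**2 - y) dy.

-2*log(3*y**2 - y) + C

Let u = 3*y**2 - y, so du = (6*y - 1) dy.
Rewriting, the integral becomes -2·∫ 1/u du = -2·log(u).
Substituting back, u = 3*y**2 - y.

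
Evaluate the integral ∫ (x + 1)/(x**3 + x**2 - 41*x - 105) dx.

log(x - 7)/15 + log(x + 3)/10 - log(x + 5)/6 + C

Factor the denominator: (x - 7)*(x + 3)*(x + 5).
Partial-fraction decomposition: -1/(6*(x + 5)) + 1/(10*(x + 3)) + 1/(15*(x - 7)).
Integrate each term: A/(x−a) contributes A·log|x−a|.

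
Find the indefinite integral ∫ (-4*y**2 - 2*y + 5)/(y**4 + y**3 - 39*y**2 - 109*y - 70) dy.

-205*log(y - 7)/864 - 3*log(y + 1)/32 - 7*log(y + 2)/27 + 85*log(y + 5)/144 + C

Factor the denominator: (y - 7)*(y + 1)*(y + 2)*(y + 5).
Partial-fraction decomposition: 85/(144*(y + 5)) - 7/(27*(y + 2)) - 3/(32*(y + 1)) - 205/(864*(y - 7)).
Integrate each term: A/(y−a) contributes A·log|y−a|.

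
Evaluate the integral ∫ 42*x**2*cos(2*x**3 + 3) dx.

Let u = 2*x**3 + 3, so du = (6*x**2) dx.
Rewriting, the integral becomes 7·∫ cos(u) du = 7·sin(u).
Substituting back, u = 2*x**3 + 3.

7*sin(2*x**3 + 3) + C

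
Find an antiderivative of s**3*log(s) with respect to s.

s**4*log(s)/4 - s**4/16 + C

Use integration by parts with u = log(s), dv = s**3 ds.
Then du = 1/s ds and v = s**4/4.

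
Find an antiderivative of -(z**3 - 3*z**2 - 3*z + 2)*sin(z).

z**3*cos(z) - 3*z**2*sin(z) - 3*z**2*cos(z) + 6*z*sin(z) - 9*z*cos(z) + 9*sin(z) + 8*cos(z) + C

Use integration by parts with u = z**3 - 3*z**2 - 3*z + 2, dv = -sin(z) dz, so v = cos(z).
Apply parts 3 times (tabular method): alternate signs, differentiate u down to 0, integrate dv up.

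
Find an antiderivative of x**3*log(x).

x**4*log(x)/4 - x**4/16 + C

Use integration by parts with u = log(x), dv = x**3 dx.
Then du = 1/x dx and v = x**4/4.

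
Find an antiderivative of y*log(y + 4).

Use integration by parts with u = log(y + 4), dv = y dy.
Then du = 1/(y + 4) dy and v = y**2/2.

y**2*log(y + 4)/2 - y**2/4 + 2*y - 8*log(y + 4) + C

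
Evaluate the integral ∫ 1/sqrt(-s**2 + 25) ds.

Substitute s = 5·sin(θ), so ds = 5·cos(θ) dθ and the radical becomes sqrt(-s**2 + 25) = 5·cos(θ) by the Pythagorean identity.
Integrate the resulting trig expression in θ, then back-substitute θ = asin(s/5), sin(θ) = s/5, cos(θ) = sqrt(-s**2 + 25)/5 (absorbing any constant into C).

asin(s/5) + C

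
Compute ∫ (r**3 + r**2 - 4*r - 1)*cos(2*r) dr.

r**3*sin(2*r)/2 + r**2*sin(2*r)/2 + 3*r**2*cos(2*r)/4 - 11*r*sin(2*r)/4 + r*cos(2*r)/2 - 3*sin(2*r)/4 - 11*cos(2*r)/8 + C

Use integration by parts with u = r**3 + r**2 - 4*r - 1, dv = cos(2*r) dr, so v = sin(2*r)/2.
Apply parts 3 times (tabular method): alternate signs, differentiate u down to 0, integrate dv up.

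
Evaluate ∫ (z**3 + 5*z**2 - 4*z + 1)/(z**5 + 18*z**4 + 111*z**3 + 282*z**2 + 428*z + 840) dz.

21*log(z + 5)/58 + 11*log(z + 6)/40 - 69*log(z + 7)/106 + 853*log(z**2 + 4)/122960 - 2959*atan(z/2)/61480 + C

Factor the denominator: (z + 5)*(z + 6)*(z + 7)*(z**2 + 4).
Partial-fraction decomposition: (853*z - 5918)/(61480*(z**2 + 4)) - 69/(106*(z + 7)) + 11/(40*(z + 6)) + 21/(58*(z + 5)).
Integrate each term; A/(z−a) gives A·log|z−a|; the (Bz+D)/(z²+p²) term gives a log and an atan.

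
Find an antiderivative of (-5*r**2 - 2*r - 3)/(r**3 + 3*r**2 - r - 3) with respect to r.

-5*log(r - 1)/4 + 3*log(r + 1)/2 - 21*log(r + 3)/4 + C

Factor the denominator: (r - 1)*(r + 1)*(r + 3).
Partial-fraction decomposition: -21/(4*(r + 3)) + 3/(2*(r + 1)) - 5/(4*(r - 1)).
Integrate each term: A/(r−a) contributes A·log|r−a|.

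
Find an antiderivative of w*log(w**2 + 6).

w**2*log(w**2 + 6)/2 - w**2/2 + 3*log(w**2 + 6) + C

Let u = w**2 + 6, so du = (2*w) dw.
The integral becomes (1/2)·∫ log(u) du; integrate by parts with u′=log(u), dv′=du.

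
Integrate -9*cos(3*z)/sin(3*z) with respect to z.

-3*log(sin(3*z)) + C

Let u = sin(3*z), so du = (3*cos(3*z)) dz.
Rewriting, the integral becomes -3·∫ 1/u du = -3·log(u).
Substituting back, u = sin(3*z).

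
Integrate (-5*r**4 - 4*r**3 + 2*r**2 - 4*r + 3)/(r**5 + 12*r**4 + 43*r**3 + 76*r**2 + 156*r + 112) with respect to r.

4*log(r + 1)/45 + 973*log(r + 4)/180 - 5252*log(r + 7)/477 + 547*log(r**2 + 4)/2120 + 169*atan(r/2)/530 + C

Factor the denominator: (r + 1)*(r + 4)*(r + 7)*(r**2 + 4).
Partial-fraction decomposition: (547*r + 676)/(1060*(r**2 + 4)) - 5252/(477*(r + 7)) + 973/(180*(r + 4)) + 4/(45*(r + 1)).
Integrate each term; A/(r−a) gives A·log|r−a|; the (Br+D)/(r²+p²) term gives a log and an atan.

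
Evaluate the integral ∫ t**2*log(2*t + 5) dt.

t**3*log(2*t + 5)/3 - t**3/9 + 5*t**2/12 - 25*t/12 + 125*log(2*t + 5)/24 + C

Use integration by parts with u = log(2*t + 5), dv = t**2 dt.
Then du = 2/(2*t + 5) dt and v = t**3/3.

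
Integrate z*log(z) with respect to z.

Use integration by parts with u = log(z), dv = z dz.
Then du = 1/z dz and v = z**2/2.

z**2*log(z)/2 - z**2/4 + C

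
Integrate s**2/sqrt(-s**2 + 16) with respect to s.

-s*sqrt(-s**2 + 16)/2 + 8*asin(s/4) + C

Substitute s = 4·sin(θ), so ds = 4·cos(θ) dθ and the radical becomes sqrt(-s**2 + 16) = 4·cos(θ) by the Pythagorean identity.
Integrate the resulting trig expression in θ, then back-substitute θ = asin(s/4), sin(θ) = s/4, cos(θ) = sqrt(-s**2 + 16)/4 (absorbing any constant into C).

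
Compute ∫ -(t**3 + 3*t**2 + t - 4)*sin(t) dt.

t**3*cos(t) - 3*t**2*sin(t) + 3*t**2*cos(t) - 6*t*sin(t) - 5*t*cos(t) + 5*sin(t) - 10*cos(t) + C

Use integration by parts with u = t**3 + 3*t**2 + t - 4, dv = -sin(t) dt, so v = cos(t).
Apply parts 3 times (tabular method): alternate signs, differentiate u down to 0, integrate dv up.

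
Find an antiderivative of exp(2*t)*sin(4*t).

Let I denote the integral. Integrate by parts with u = sin(4*t), dv = exp(2*t) dt, so v = exp(2*t)/2: I = exp(2*t)*sin(4*t)/2 − 2·∫ exp(2*t)*cos(4*t) dt.
Apply parts again with u = cos(4*t), dv = exp(2*t) dt: ∫ exp(2*t)*cos(4*t) dt = exp(2*t)*cos(4*t)/2 + 2·I. Substituting back brings back I: I = exp(2*t)*sin(4*t)/2 - exp(2*t)*cos(4*t) − 4·I.
Solving for I: (1 + 4)·I equals the remaining terms, so I = (1/5)·(exp(2*t)*sin(4*t)/2 - exp(2*t)*cos(4*t)).

exp(2*t)*sin(4*t)/10 - exp(2*t)*cos(4*t)/5 + C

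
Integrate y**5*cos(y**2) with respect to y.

y**4*sin(y**2)/2 + y**2*cos(y**2) - sin(y**2) + C

Let u = y², du = 2y dy; rewrite as (1/2)∫ u^2·cos(1u) du.
Now integrate by parts 2 times.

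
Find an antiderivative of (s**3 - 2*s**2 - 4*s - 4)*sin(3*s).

-s**3*cos(3*s)/3 + s**2*sin(3*s)/3 + 2*s**2*cos(3*s)/3 - 4*s*sin(3*s)/9 + 14*s*cos(3*s)/9 - 14*sin(3*s)/27 + 32*cos(3*s)/27 + C

Use integration by parts with u = s**3 - 2*s**2 - 4*s - 4, dv = sin(3*s) ds, so v = -cos(3*s)/3.
Apply parts 3 times (tabular method): alternate signs, differentiate u down to 0, integrate dv up.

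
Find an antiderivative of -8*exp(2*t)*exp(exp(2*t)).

-4*exp(exp(2*t)) + C

Let u = exp(2*t), so du = (2*exp(2*t)) dt.
Rewriting, the integral becomes -4·∫ e^u du = -4·e^u.
Substituting back, u = exp(2*t).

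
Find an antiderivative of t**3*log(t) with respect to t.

Use integration by parts with u = log(t), dv = t**3 dt.
Then du = 1/t dt and v = t**4/4.

t**4*log(t)/4 - t**4/16 + C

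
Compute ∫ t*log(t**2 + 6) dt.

t**2*log(t**2 + 6)/2 - t**2/2 + 3*log(t**2 + 6) + C

Let u = t**2 + 6, so du = (2*t) dt.
The integral becomes (1/2)·∫ log(u) du; integrate by parts with u′=log(u), dv′=du.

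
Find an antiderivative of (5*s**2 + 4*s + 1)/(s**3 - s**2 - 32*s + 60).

Factor the denominator: (s - 5)*(s - 2)*(s + 6).
Partial-fraction decomposition: 157/(88*(s + 6)) - 29/(24*(s - 2)) + 146/(33*(s - 5)).
Integrate each term: A/(s−a) contributes A·log|s−a|.

146*log(s - 5)/33 - 29*log(s - 2)/24 + 157*log(s + 6)/88 + C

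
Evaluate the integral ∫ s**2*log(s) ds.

Use integration by parts with u = log(s), dv = s**2 ds.
Then du = 1/s ds and v = s**3/3.

s**3*log(s)/3 - s**3/9 + C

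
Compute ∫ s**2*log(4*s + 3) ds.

Use integration by parts with u = log(4*s + 3), dv = s**2 ds.
Then du = 4/(4*s + 3) ds and v = s**3/3.

s**3*log(4*s + 3)/3 - s**3/9 + s**2/8 - 3*s/16 + 9*log(4*s + 3)/64 + C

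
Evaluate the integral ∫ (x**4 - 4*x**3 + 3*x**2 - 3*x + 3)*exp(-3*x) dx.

(-27*x**4 + 72*x**3 - 9*x**2 + 75*x - 56)*exp(-3*x)/81 + C

Use integration by parts with u = x**4 - 4*x**3 + 3*x**2 - 3*x + 3, dv = exp(-3*x) dx, so v = -exp(-3*x)/3.
Apply parts 4 times (tabular method): alternate signs, differentiate u down to 0, integrate dv up.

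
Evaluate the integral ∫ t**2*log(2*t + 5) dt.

t**3*log(2*t + 5)/3 - t**3/9 + 5*t**2/12 - 25*t/12 + 125*log(2*t + 5)/24 + C

Use integration by parts with u = log(2*t + 5), dv = t**2 dt.
Then du = 2/(2*t + 5) dt and v = t**3/3.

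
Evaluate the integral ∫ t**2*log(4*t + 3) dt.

t**3*log(4*t + 3)/3 - t**3/9 + t**2/8 - 3*t/16 + 9*log(4*t + 3)/64 + C

Use integration by parts with u = log(4*t + 3), dv = t**2 dt.
Then du = 4/(4*t + 3) dt and v = t**3/3.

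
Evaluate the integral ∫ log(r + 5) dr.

Use integration by parts with u = log(r + 5), dv = dr.
Then du = 1/(r + 5) dr and v = r.

r*log(r + 5) - r + 5*log(r + 5) + C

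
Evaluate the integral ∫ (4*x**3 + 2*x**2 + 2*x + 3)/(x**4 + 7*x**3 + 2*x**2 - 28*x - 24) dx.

Factor the denominator: (x - 2)*(x + 1)*(x + 2)*(x + 6).
Partial-fraction decomposition: 801/(160*(x + 6)) - 25/(16*(x + 2)) + 1/(15*(x + 1)) + 47/(96*(x - 2)).
Integrate each term: A/(x−a) contributes A·log|x−a|.

47*log(x - 2)/96 + log(x + 1)/15 - 25*log(x + 2)/16 + 801*log(x + 6)/160 + C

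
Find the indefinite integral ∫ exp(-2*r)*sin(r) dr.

-2*exp(-2*r)*sin(r)/5 - exp(-2*r)*cos(r)/5 + C

Let I denote the integral. Integrate by parts with u = sin(r), dv = exp(-2*r) dr, so v = -exp(-2*r)/2: I = -exp(-2*r)*sin(r)/2 + (1/2)·∫ exp(-2*r)*cos(r) dr.
Apply parts again with u = cos(r), dv = exp(-2*r) dr: ∫ exp(-2*r)*cos(r) dr = -exp(-2*r)*cos(r)/2 − (1/2)·I. Substituting back brings back I: I = -exp(-2*r)*sin(r)/2 - exp(-2*r)*cos(r)/4 − (1/4)·I.
Solving for I: (1 + 1/4)·I equals the remaining terms, so I = (4/5)·(-exp(-2*r)*sin(r)/2 - exp(-2*r)*cos(r)/4).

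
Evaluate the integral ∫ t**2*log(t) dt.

t**3*log(t)/3 - t**3/9 + C

Use integration by parts with u = log(t), dv = t**2 dt.
Then du = 1/t dt and v = t**3/3.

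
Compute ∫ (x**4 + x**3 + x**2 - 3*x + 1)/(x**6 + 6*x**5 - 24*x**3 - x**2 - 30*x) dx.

-log(x)/30 + 23*log(x - 2)/350 + 73*log(x + 3)/300 - 541*log(x + 5)/1820 + 7*log(x**2 + 1)/650 + 73*atan(x)/650 + C

Factor the denominator: x*(x - 2)*(x + 3)*(x + 5)*(x**2 + 1).
Partial-fraction decomposition: (14*x + 73)/(650*(x**2 + 1)) - 541/(1820*(x + 5)) + 73/(300*(x + 3)) + 23/(350*(x - 2)) - 1/(30*x).
Integrate each term; A/(x−a) gives A·log|x−a|; the (Bx+D)/(x²+p²) term gives a log and an atan.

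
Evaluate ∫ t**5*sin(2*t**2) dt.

Let u = t², du = 2t dt; rewrite as (1/2)∫ u^2·sin(2u) du.
Now integrate by parts 2 times.

-t**4*cos(2*t**2)/4 + t**2*sin(2*t**2)/4 + cos(2*t**2)/8 + C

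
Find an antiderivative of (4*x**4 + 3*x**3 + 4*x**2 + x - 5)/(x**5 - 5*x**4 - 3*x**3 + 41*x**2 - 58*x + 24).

Factor the denominator: (x - 4)*(x - 2)*(x - 1)**2*(x + 3).
Partial-fraction decomposition: 271/(560*(x + 3)) + 499/(144*(x - 1)) + 7/(12*(x - 1)**2) - 101/(10*(x - 2)) + 1279/(126*(x - 4)).
Integrate each term; A/(x−a) gives A·log|x−a|; A/(x−a)² gives −A/(x−a).

1279*log(x - 4)/126 - 101*log(x - 2)/10 + 499*log(x - 1)/144 + 271*log(x + 3)/560 - 7/(12*x - 12) + C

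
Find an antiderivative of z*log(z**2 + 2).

z**2*log(z**2 + 2)/2 - z**2/2 + log(z**2 + 2) + C

Let u = z**2 + 2, so du = (2*z) dz.
The integral becomes (1/2)·∫ log(u) du; integrate by parts with u′=log(u), dv′=du.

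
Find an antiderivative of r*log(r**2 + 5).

r**2*log(r**2 + 5)/2 - r**2/2 + 5*log(r**2 + 5)/2 + C

Let u = r**2 + 5, so du = (2*r) dr.
The integral becomes (1/2)·∫ log(u) du; integrate by parts with u′=log(u), dv′=du.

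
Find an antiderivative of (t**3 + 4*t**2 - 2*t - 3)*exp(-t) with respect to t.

(-t**3 - 7*t**2 - 12*t - 9)*exp(-t) + C

Use integration by parts with u = t**3 + 4*t**2 - 2*t - 3, dv = exp(-t) dt, so v = -exp(-t).
Apply parts 3 times (tabular method): alternate signs, differentiate u down to 0, integrate dv up.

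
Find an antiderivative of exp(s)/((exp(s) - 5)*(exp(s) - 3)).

Let u = e^s, du = e^s ds.
The integral becomes ∫ du/((u-3)(u-5)); decompose into partial fractions.

log(exp(s) - 5)/2 - log(exp(s) - 3)/2 + C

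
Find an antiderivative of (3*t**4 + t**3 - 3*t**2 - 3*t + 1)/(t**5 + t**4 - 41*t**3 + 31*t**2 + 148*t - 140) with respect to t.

91*log(t - 5)/48 - 13*log(t - 2)/36 - log(t - 1)/96 - log(t + 2)/12 + 449*log(t + 7)/288 + C

Factor the denominator: (t - 5)*(t - 2)*(t - 1)*(t + 2)*(t + 7).
Partial-fraction decomposition: 449/(288*(t + 7)) - 1/(12*(t + 2)) - 1/(96*(t - 1)) - 13/(36*(t - 2)) + 91/(48*(t - 5)).
Integrate each term: A/(t−a) contributes A·log|t−a|.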